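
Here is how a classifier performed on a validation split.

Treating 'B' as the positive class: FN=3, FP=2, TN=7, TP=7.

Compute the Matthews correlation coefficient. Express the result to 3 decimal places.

0.478

MCC = (TP·TN − FP·FN) / √((TP+FP)(TP+FN)(TN+FP)(TN+FN))
Numerator = 7·7 − 2·3 = 43
Denominator = √(9·10·9·10) = √8100 = 90.0000
MCC = 43 / 90.0000 = 0.478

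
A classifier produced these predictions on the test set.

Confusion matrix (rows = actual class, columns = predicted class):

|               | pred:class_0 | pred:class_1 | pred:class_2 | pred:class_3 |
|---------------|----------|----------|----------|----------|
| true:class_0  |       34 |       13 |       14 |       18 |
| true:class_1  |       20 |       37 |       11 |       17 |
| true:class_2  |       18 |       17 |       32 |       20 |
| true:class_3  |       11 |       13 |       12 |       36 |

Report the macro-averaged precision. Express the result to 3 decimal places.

0.433

Per-class precision (TP/(TP+FP)):
  class_0: TP=34, FP=20+18+11=49 → 34/83 = 0.4096
  class_1: TP=37, FP=13+17+13=43 → 37/80 = 0.4625
  class_2: TP=32, FP=14+11+12=37 → 32/69 = 0.4638
  class_3: TP=36, FP=18+17+20=55 → 36/91 = 0.3956
Macro-precision = mean = (0.4096 + 0.4625 + 0.4638 + 0.3956) / 4 = 0.433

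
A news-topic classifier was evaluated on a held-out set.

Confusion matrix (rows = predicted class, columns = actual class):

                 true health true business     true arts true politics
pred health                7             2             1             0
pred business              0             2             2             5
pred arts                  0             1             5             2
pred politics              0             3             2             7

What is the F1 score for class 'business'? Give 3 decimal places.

0.235

Take TP from the diagonal, FP from the rest of the 'business' prediction marginal, FN from the rest of the 'business' actual marginal.
F1 score = 2·TP/(2·TP+FP+FN).
business: TP=2, FP=0+2+5=7, FN=2+1+3=6 → 4/17 = 0.2353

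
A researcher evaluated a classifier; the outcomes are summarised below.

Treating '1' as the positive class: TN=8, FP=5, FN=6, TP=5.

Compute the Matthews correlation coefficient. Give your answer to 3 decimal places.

MCC = (TP·TN − FP·FN) / √((TP+FP)(TP+FN)(TN+FP)(TN+FN))
Numerator = 5·8 − 5·6 = 10
Denominator = √(10·11·13·14) = √20020 = 141.4920
MCC = 10 / 141.4920 = 0.071

0.071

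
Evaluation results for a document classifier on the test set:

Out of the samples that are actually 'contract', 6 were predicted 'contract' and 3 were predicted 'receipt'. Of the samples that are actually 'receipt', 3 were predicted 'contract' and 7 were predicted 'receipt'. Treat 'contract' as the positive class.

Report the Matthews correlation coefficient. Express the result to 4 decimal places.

0.3667

MCC = (TP·TN − FP·FN) / √((TP+FP)(TP+FN)(TN+FP)(TN+FN))
Numerator = 6·7 − 3·3 = 33
Denominator = √(9·9·10·10) = √8100 = 90.0000
MCC = 33 / 90.0000 = 0.3667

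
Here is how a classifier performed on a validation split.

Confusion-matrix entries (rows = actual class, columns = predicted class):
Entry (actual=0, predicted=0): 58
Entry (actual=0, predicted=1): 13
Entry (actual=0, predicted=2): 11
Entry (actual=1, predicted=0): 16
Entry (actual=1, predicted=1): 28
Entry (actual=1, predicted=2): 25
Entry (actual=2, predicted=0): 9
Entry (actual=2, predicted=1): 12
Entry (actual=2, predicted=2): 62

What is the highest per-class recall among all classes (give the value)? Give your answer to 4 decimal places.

0.7470

Per-class recall (TP/(TP+FN)):
  0: TP=58, FN=13+11=24 → 58/82 = 0.70732
  1: TP=28, FN=16+25=41 → 28/69 = 0.40580
  2: TP=62, FN=9+12=21 → 62/83 = 0.74699
Highest is class '2' with recall = 0.7470.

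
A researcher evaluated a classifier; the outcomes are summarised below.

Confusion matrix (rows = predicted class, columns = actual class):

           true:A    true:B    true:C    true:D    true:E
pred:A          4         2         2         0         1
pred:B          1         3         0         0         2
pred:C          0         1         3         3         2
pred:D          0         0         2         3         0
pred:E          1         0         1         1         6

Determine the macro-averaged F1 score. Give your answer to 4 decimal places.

0.4973

Per-class F1 score (2·TP/(2·TP+FP+FN)):
  A: TP=4, FP=2+2+0+1=5, FN=1+0+0+1=2 → 8/15 = 0.53333
  B: TP=3, FP=1+0+0+2=3, FN=2+1+0+0=3 → 6/12 = 0.50000
  C: TP=3, FP=0+1+3+2=6, FN=2+0+2+1=5 → 6/17 = 0.35294
  D: TP=3, FP=0+0+2+0=2, FN=0+0+3+1=4 → 6/12 = 0.50000
  E: TP=6, FP=1+0+1+1=3, FN=1+2+2+0=5 → 12/20 = 0.60000
Macro-F1 score = mean = (0.53333 + 0.50000 + 0.35294 + 0.50000 + 0.60000) / 5 = 0.4973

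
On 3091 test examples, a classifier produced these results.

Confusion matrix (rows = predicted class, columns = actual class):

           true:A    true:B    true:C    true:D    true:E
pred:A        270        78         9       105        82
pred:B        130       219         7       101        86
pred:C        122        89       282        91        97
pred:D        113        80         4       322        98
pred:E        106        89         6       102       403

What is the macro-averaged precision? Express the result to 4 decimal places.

0.4813

Per-class precision (TP/(TP+FP)):
  A: TP=270, FP=78+9+105+82=274 → 270/544 = 0.49632
  B: TP=219, FP=130+7+101+86=324 → 219/543 = 0.40331
  C: TP=282, FP=122+89+91+97=399 → 282/681 = 0.41410
  D: TP=322, FP=113+80+4+98=295 → 322/617 = 0.52188
  E: TP=403, FP=106+89+6+102=303 → 403/706 = 0.57082
Macro-precision = mean = (0.49632 + 0.40331 + 0.41410 + 0.52188 + 0.57082) / 5 = 0.4813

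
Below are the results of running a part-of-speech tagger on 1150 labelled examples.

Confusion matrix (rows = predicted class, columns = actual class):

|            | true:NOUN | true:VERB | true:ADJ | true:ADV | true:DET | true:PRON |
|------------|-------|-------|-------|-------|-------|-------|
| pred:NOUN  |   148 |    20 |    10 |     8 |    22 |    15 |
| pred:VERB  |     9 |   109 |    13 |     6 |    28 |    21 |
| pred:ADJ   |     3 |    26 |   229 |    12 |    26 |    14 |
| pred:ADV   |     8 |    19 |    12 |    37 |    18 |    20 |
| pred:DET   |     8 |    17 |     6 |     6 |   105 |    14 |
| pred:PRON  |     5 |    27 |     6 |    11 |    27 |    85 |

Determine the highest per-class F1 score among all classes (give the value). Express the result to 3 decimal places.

Per-class F1 score (2·TP/(2·TP+FP+FN)):
  NOUN: TP=148, FP=20+10+8+22+15=75, FN=9+3+8+8+5=33 → 296/404 = 0.7327
  VERB: TP=109, FP=9+13+6+28+21=77, FN=20+26+19+17+27=109 → 218/404 = 0.5396
  ADJ: TP=229, FP=3+26+12+26+14=81, FN=10+13+12+6+6=47 → 458/586 = 0.7816
  ADV: TP=37, FP=8+19+12+18+20=77, FN=8+6+12+6+11=43 → 74/194 = 0.3814
  DET: TP=105, FP=8+17+6+6+14=51, FN=22+28+26+18+27=121 → 210/382 = 0.5497
  PRON: TP=85, FP=5+27+6+11+27=76, FN=15+21+14+20+14=84 → 170/330 = 0.5152
Highest is class 'ADJ' with F1 score = 0.782.

0.782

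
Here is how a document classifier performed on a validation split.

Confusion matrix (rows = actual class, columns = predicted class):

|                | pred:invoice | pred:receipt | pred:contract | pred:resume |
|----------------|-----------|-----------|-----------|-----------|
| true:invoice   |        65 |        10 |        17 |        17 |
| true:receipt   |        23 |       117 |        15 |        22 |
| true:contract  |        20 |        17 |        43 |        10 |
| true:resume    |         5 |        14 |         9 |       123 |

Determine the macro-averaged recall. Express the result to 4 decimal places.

0.6374

Per-class recall (TP/(TP+FN)):
  invoice: TP=65, FN=10+17+17=44 → 65/109 = 0.59633
  receipt: TP=117, FN=23+15+22=60 → 117/177 = 0.66102
  contract: TP=43, FN=20+17+10=47 → 43/90 = 0.47778
  resume: TP=123, FN=5+14+9=28 → 123/151 = 0.81457
Macro-recall = mean = (0.59633 + 0.66102 + 0.47778 + 0.81457) / 4 = 0.6374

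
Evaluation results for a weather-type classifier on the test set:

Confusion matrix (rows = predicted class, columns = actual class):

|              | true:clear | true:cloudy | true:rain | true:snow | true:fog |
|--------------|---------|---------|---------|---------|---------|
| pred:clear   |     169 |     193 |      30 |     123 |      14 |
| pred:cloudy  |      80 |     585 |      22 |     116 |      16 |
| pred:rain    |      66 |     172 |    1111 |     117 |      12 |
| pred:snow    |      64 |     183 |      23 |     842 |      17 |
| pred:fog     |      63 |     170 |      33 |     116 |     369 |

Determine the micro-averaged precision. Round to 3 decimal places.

0.654

Micro-averaging pools counts across classes: ΣTP=3076, ΣFP=1630, ΣFN=1630.
Micro-precision = TP/(TP+FP) on pooled counts = 0.654 (equals overall accuracy in single-label multiclass).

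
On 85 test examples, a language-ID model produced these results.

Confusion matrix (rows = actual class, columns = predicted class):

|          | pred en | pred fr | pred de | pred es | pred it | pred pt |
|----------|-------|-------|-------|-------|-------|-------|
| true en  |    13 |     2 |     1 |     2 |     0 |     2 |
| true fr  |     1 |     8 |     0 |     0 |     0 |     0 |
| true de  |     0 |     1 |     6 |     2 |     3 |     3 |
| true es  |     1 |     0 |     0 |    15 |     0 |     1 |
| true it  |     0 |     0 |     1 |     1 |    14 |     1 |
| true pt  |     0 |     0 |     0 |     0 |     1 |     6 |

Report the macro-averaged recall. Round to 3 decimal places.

0.750

Per-class recall (TP/(TP+FN)):
  en: TP=13, FN=2+1+2+0+2=7 → 13/20 = 0.6500
  fr: TP=8, FN=1+0+0+0+0=1 → 8/9 = 0.8889
  de: TP=6, FN=0+1+2+3+3=9 → 6/15 = 0.4000
  es: TP=15, FN=1+0+0+0+1=2 → 15/17 = 0.8824
  it: TP=14, FN=0+0+1+1+1=3 → 14/17 = 0.8235
  pt: TP=6, FN=0+0+0+0+1=1 → 6/7 = 0.8571
Macro-recall = mean = (0.6500 + 0.8889 + 0.4000 + 0.8824 + 0.8235 + 0.8571) / 6 = 0.750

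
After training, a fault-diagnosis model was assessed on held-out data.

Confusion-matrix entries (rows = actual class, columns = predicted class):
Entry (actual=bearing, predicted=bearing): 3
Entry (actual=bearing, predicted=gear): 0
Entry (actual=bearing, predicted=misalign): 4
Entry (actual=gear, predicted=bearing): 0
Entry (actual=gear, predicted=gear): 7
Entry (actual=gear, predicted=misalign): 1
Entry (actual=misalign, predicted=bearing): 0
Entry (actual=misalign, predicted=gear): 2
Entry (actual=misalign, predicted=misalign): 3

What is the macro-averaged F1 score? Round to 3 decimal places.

Per-class F1 score (2·TP/(2·TP+FP+FN)):
  bearing: TP=3, FP=0+0=0, FN=0+4=4 → 6/10 = 0.6000
  gear: TP=7, FP=0+2=2, FN=0+1=1 → 14/17 = 0.8235
  misalign: TP=3, FP=4+1=5, FN=0+2=2 → 6/13 = 0.4615
Macro-F1 score = mean = (0.6000 + 0.8235 + 0.4615) / 3 = 0.628

0.628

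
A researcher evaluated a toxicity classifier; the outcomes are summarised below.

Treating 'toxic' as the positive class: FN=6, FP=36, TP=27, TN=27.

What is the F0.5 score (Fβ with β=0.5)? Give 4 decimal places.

0.4737

Fβ = (1+β²)·TP / ((1+β²)·TP + β²·FN + FP), with β²=1/4
= 1.25·27 / (1.25·27 + 0.25·6 + 36) = 0.4737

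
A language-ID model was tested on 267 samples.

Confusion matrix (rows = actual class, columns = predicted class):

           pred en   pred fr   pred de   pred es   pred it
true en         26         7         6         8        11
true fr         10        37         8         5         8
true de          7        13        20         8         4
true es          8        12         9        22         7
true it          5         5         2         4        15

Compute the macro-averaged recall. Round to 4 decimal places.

0.4480

Per-class recall (TP/(TP+FN)):
  en: TP=26, FN=7+6+8+11=32 → 26/58 = 0.44828
  fr: TP=37, FN=10+8+5+8=31 → 37/68 = 0.54412
  de: TP=20, FN=7+13+8+4=32 → 20/52 = 0.38462
  es: TP=22, FN=8+12+9+7=36 → 22/58 = 0.37931
  it: TP=15, FN=5+5+2+4=16 → 15/31 = 0.48387
Macro-recall = mean = (0.44828 + 0.54412 + 0.38462 + 0.37931 + 0.48387) / 5 = 0.4480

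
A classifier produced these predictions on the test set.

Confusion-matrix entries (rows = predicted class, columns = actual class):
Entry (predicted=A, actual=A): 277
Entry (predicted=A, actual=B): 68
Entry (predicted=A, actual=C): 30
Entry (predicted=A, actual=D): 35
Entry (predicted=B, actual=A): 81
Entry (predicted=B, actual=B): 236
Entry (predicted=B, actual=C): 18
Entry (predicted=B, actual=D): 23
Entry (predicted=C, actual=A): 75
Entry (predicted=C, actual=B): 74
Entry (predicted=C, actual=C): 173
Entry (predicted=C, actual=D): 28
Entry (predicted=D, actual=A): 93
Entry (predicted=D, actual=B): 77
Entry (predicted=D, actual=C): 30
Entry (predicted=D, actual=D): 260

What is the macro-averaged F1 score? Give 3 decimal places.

0.598

Per-class F1 score (2·TP/(2·TP+FP+FN)):
  A: TP=277, FP=68+30+35=133, FN=81+75+93=249 → 554/936 = 0.5919
  B: TP=236, FP=81+18+23=122, FN=68+74+77=219 → 472/813 = 0.5806
  C: TP=173, FP=75+74+28=177, FN=30+18+30=78 → 346/601 = 0.5757
  D: TP=260, FP=93+77+30=200, FN=35+23+28=86 → 520/806 = 0.6452
Macro-F1 score = mean = (0.5919 + 0.5806 + 0.5757 + 0.6452) / 4 = 0.598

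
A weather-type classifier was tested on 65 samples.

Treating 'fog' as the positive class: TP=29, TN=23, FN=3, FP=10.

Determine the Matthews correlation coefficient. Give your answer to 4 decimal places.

0.6156

MCC = (TP·TN − FP·FN) / √((TP+FP)(TP+FN)(TN+FP)(TN+FN))
Numerator = 29·23 − 10·3 = 637
Denominator = √(39·32·33·26) = √1070784 = 1034.7869
MCC = 637 / 1034.7869 = 0.6156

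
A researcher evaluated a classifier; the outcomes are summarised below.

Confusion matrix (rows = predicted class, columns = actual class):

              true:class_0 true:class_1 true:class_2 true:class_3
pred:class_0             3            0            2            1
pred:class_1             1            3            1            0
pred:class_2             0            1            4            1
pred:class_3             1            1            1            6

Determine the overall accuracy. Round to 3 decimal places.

Accuracy = trace / total = (3+3+4+6=16) / 26 = 16/26 = 0.615

0.615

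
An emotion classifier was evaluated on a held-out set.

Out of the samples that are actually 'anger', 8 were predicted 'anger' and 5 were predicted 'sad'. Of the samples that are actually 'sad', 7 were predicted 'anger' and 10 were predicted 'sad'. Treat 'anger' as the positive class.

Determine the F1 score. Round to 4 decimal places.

0.5714

Precision = TP/(TP+FP) = 8/15 = 0.5333
Recall = TP/(TP+FN) = 8/13 = 0.6154
F1 = 2·TP/(2·TP+FP+FN) = 16/28 = 0.5714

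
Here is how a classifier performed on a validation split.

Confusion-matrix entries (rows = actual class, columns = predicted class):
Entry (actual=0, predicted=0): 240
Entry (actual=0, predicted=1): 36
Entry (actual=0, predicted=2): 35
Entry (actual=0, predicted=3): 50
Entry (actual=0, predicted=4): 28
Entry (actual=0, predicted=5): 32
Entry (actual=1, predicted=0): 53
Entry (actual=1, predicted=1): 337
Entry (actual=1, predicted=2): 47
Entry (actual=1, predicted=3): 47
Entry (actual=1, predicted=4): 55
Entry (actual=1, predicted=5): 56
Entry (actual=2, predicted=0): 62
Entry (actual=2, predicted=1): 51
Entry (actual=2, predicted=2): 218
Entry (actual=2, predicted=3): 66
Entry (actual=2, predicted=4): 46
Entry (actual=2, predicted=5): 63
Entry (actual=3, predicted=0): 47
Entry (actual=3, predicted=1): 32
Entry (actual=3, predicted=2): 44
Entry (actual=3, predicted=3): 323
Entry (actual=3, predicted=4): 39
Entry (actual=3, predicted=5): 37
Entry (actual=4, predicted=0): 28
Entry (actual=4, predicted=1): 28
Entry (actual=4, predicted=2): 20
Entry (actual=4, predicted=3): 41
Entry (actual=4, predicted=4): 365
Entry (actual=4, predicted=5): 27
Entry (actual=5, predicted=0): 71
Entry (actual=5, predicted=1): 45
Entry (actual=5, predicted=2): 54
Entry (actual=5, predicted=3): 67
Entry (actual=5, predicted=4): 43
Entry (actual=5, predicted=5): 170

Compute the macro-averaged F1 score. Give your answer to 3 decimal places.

Per-class F1 score (2·TP/(2·TP+FP+FN)):
  0: TP=240, FP=53+62+47+28+71=261, FN=36+35+50+28+32=181 → 480/922 = 0.5206
  1: TP=337, FP=36+51+32+28+45=192, FN=53+47+47+55+56=258 → 674/1124 = 0.5996
  2: TP=218, FP=35+47+44+20+54=200, FN=62+51+66+46+63=288 → 436/924 = 0.4719
  3: TP=323, FP=50+47+66+41+67=271, FN=47+32+44+39+37=199 → 646/1116 = 0.5789
  4: TP=365, FP=28+55+46+39+43=211, FN=28+28+20+41+27=144 → 730/1085 = 0.6728
  5: TP=170, FP=32+56+63+37+27=215, FN=71+45+54+67+43=280 → 340/835 = 0.4072
Macro-F1 score = mean = (0.5206 + 0.5996 + 0.4719 + 0.5789 + 0.6728 + 0.4072) / 6 = 0.542

0.542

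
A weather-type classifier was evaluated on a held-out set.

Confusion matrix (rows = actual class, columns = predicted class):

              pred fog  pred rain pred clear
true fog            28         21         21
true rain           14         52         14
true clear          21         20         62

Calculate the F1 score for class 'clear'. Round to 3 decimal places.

Take TP from the diagonal, FP from the rest of the 'clear' prediction marginal, FN from the rest of the 'clear' actual marginal.
F1 score = 2·TP/(2·TP+FP+FN).
clear: TP=62, FP=21+14=35, FN=21+20=41 → 124/200 = 0.6200

0.620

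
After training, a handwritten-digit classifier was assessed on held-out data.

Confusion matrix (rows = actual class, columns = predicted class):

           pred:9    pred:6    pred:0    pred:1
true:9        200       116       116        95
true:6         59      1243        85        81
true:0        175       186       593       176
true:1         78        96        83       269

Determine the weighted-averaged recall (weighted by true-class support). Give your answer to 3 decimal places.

0.631

Per-class recall (TP/(TP+FN)):
  9: TP=200, FN=116+116+95=327 → 200/527 = 0.3795
  6: TP=1243, FN=59+85+81=225 → 1243/1468 = 0.8467
  0: TP=593, FN=175+186+176=537 → 593/1130 = 0.5248
  1: TP=269, FN=78+96+83=257 → 269/526 = 0.5114
Weighted-recall = Σ (supportᵢ/N)·recallᵢ with N=3651: (527/3651)·0.3795 + (1468/3651)·0.8467 + (1130/3651)·0.5248 + (526/3651)·0.5114 = 0.631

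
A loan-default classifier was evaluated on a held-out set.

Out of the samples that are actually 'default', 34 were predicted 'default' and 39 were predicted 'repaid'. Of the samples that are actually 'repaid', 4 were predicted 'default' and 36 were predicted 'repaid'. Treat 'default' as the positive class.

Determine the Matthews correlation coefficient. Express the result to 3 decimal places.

MCC = (TP·TN − FP·FN) / √((TP+FP)(TP+FN)(TN+FP)(TN+FN))
Numerator = 34·36 − 4·39 = 1068
Denominator = √(38·73·40·75) = √8322000 = 2884.7877
MCC = 1068 / 2884.7877 = 0.370

0.370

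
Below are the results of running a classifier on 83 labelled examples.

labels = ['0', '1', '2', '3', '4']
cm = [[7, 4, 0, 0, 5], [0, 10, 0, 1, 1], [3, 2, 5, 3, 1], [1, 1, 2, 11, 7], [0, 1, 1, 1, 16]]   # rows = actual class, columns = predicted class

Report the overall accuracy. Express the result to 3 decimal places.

0.590

Accuracy = trace / total = (7+10+5+11+16=49) / 83 = 49/83 = 0.590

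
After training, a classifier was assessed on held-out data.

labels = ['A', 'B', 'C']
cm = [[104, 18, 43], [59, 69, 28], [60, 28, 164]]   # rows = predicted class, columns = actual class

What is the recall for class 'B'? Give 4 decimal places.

0.6000

Take TP from the diagonal, FP from the rest of the 'B' prediction marginal, FN from the rest of the 'B' actual marginal.
recall = TP/(TP+FN).
B: TP=69, FN=18+28=46 → 69/115 = 0.60000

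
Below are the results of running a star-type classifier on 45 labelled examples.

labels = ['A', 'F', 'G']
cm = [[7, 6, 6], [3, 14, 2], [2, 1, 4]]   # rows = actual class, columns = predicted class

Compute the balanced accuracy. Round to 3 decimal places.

0.559

Balanced accuracy = mean of per-class recall.
  A: recall = 7/19 = 0.3684
  F: recall = 14/19 = 0.7368
  G: recall = 4/7 = 0.5714
Mean = (0.3684 + 0.7368 + 0.5714) / 3 = 0.559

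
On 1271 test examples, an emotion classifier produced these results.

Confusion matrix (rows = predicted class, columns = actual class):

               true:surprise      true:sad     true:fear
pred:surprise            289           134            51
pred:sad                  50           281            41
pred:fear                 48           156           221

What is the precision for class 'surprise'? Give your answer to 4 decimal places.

precision = TP/(TP+FP).
surprise: TP=289, FP=134+51=185 → 289/474 = 0.60970

0.6097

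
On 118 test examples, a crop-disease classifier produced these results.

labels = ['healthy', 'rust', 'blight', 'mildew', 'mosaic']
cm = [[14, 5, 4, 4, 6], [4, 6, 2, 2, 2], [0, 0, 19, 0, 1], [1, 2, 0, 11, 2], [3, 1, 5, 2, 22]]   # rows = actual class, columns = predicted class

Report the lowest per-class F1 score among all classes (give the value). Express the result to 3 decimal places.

0.400

Per-class F1 score (2·TP/(2·TP+FP+FN)):
  healthy: TP=14, FP=4+0+1+3=8, FN=5+4+4+6=19 → 28/55 = 0.5091
  rust: TP=6, FP=5+0+2+1=8, FN=4+2+2+2=10 → 12/30 = 0.4000
  blight: TP=19, FP=4+2+0+5=11, FN=0+0+0+1=1 → 38/50 = 0.7600
  mildew: TP=11, FP=4+2+0+2=8, FN=1+2+0+2=5 → 22/35 = 0.6286
  mosaic: TP=22, FP=6+2+1+2=11, FN=3+1+5+2=11 → 44/66 = 0.6667
Lowest is class 'rust' with F1 score = 0.400.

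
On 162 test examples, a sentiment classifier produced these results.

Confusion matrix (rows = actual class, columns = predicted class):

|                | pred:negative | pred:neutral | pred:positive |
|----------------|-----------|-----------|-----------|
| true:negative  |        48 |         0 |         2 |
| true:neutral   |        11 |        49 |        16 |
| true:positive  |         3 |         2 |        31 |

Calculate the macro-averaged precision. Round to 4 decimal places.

Per-class precision (TP/(TP+FP)):
  negative: TP=48, FP=11+3=14 → 48/62 = 0.77419
  neutral: TP=49, FP=0+2=2 → 49/51 = 0.96078
  positive: TP=31, FP=2+16=18 → 31/49 = 0.63265
Macro-precision = mean = (0.77419 + 0.96078 + 0.63265) / 3 = 0.7892

0.7892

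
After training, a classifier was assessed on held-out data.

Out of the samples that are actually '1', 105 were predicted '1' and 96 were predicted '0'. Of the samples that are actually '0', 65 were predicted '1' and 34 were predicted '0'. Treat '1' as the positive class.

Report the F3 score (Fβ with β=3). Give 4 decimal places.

0.5306

Fβ = (1+β²)·TP / ((1+β²)·TP + β²·FN + FP), with β²=9
= 10·105 / (10·105 + 9·96 + 65) = 0.5306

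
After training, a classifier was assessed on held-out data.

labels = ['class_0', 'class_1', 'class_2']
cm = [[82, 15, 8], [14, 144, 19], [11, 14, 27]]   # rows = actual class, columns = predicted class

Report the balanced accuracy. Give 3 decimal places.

0.705

Balanced accuracy = mean of per-class recall.
  class_0: recall = 82/105 = 0.7810
  class_1: recall = 144/177 = 0.8136
  class_2: recall = 27/52 = 0.5192
Mean = (0.7810 + 0.8136 + 0.5192) / 3 = 0.705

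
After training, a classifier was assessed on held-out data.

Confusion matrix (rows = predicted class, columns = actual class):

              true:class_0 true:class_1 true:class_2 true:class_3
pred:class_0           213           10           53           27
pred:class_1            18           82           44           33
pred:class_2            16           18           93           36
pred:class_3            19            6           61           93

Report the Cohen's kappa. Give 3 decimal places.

Observed agreement pₒ = trace/N = 481/822 = 0.5852
Expected agreement pₑ = Σ (rowᵢ·colᵢ)/N² = (266·303 + 116·177 + 251·163 + 189·179)/822² = 0.2603
κ = (pₒ − pₑ)/(1 − pₑ) = (0.5852 − 0.2603)/(1 − 0.2603) = 0.439

0.439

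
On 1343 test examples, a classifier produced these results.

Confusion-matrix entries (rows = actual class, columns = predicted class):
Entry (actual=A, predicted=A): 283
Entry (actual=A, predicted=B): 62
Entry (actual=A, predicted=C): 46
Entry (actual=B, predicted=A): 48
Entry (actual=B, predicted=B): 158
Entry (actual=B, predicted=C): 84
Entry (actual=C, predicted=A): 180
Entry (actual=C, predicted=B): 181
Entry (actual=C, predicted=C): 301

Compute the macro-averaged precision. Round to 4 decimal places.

0.5487

Per-class precision (TP/(TP+FP)):
  A: TP=283, FP=48+180=228 → 283/511 = 0.55382
  B: TP=158, FP=62+181=243 → 158/401 = 0.39401
  C: TP=301, FP=46+84=130 → 301/431 = 0.69838
Macro-precision = mean = (0.55382 + 0.39401 + 0.69838) / 3 = 0.5487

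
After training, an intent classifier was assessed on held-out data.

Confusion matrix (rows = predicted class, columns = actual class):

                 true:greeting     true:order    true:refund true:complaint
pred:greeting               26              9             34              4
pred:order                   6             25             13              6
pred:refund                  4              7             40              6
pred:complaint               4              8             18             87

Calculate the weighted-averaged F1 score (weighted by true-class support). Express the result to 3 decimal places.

Per-class F1 score (2·TP/(2·TP+FP+FN)):
  greeting: TP=26, FP=9+34+4=47, FN=6+4+4=14 → 52/113 = 0.4602
  order: TP=25, FP=6+13+6=25, FN=9+7+8=24 → 50/99 = 0.5051
  refund: TP=40, FP=4+7+6=17, FN=34+13+18=65 → 80/162 = 0.4938
  complaint: TP=87, FP=4+8+18=30, FN=4+6+6=16 → 174/220 = 0.7909
Weighted-F1 score = Σ (supportᵢ/N)·F1 scoreᵢ with N=297: (40/297)·0.4602 + (49/297)·0.5051 + (105/297)·0.4938 + (103/297)·0.7909 = 0.594

0.594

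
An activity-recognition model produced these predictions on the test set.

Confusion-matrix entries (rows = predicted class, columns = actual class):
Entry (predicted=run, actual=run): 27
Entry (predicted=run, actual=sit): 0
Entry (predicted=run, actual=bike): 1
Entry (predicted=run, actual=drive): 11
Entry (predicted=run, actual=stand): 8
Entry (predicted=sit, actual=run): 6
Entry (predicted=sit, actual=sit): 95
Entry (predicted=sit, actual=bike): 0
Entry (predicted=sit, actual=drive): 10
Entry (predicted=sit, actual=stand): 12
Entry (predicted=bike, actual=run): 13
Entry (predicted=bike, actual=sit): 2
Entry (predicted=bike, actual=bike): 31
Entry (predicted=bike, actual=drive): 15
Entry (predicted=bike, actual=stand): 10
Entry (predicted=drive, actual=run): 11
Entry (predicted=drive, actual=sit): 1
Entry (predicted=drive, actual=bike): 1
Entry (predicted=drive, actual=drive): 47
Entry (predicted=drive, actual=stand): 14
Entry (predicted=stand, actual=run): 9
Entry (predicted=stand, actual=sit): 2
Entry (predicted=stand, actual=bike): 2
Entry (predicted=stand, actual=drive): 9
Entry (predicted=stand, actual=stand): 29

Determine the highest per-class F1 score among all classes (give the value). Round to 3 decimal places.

Per-class F1 score (2·TP/(2·TP+FP+FN)):
  run: TP=27, FP=0+1+11+8=20, FN=6+13+11+9=39 → 54/113 = 0.4779
  sit: TP=95, FP=6+0+10+12=28, FN=0+2+1+2=5 → 190/223 = 0.8520
  bike: TP=31, FP=13+2+15+10=40, FN=1+0+1+2=4 → 62/106 = 0.5849
  drive: TP=47, FP=11+1+1+14=27, FN=11+10+15+9=45 → 94/166 = 0.5663
  stand: TP=29, FP=9+2+2+9=22, FN=8+12+10+14=44 → 58/124 = 0.4677
Highest is class 'sit' with F1 score = 0.852.

0.852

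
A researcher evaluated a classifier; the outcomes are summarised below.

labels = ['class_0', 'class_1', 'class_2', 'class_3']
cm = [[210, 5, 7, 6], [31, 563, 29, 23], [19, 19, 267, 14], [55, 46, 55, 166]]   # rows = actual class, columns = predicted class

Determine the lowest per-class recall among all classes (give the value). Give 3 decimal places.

0.516

Per-class recall (TP/(TP+FN)):
  class_0: TP=210, FN=5+7+6=18 → 210/228 = 0.9211
  class_1: TP=563, FN=31+29+23=83 → 563/646 = 0.8715
  class_2: TP=267, FN=19+19+14=52 → 267/319 = 0.8370
  class_3: TP=166, FN=55+46+55=156 → 166/322 = 0.5155
Lowest is class 'class_3' with recall = 0.516.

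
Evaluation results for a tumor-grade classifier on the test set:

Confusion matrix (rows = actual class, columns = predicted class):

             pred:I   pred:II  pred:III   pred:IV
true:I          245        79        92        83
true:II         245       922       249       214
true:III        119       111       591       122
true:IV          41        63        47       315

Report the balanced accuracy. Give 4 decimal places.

0.5898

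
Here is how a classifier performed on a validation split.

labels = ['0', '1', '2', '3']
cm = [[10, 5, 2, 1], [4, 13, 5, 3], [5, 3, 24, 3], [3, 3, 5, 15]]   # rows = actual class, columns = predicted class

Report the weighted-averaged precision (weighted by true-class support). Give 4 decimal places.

Per-class precision (TP/(TP+FP)):
  0: TP=10, FP=4+5+3=12 → 10/22 = 0.45455
  1: TP=13, FP=5+3+3=11 → 13/24 = 0.54167
  2: TP=24, FP=2+5+5=12 → 24/36 = 0.66667
  3: TP=15, FP=1+3+3=7 → 15/22 = 0.68182
Weighted-precision = Σ (supportᵢ/N)·precisionᵢ with N=104: (18/104)·0.45455 + (25/104)·0.54167 + (35/104)·0.66667 + (26/104)·0.68182 = 0.6037

0.6037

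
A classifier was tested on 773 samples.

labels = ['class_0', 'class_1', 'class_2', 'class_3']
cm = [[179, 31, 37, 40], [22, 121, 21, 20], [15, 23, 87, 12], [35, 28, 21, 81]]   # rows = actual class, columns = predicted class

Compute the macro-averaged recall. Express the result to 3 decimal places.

0.602

Per-class recall (TP/(TP+FN)):
  class_0: TP=179, FN=31+37+40=108 → 179/287 = 0.6237
  class_1: TP=121, FN=22+21+20=63 → 121/184 = 0.6576
  class_2: TP=87, FN=15+23+12=50 → 87/137 = 0.6350
  class_3: TP=81, FN=35+28+21=84 → 81/165 = 0.4909
Macro-recall = mean = (0.6237 + 0.6576 + 0.6350 + 0.4909) / 4 = 0.602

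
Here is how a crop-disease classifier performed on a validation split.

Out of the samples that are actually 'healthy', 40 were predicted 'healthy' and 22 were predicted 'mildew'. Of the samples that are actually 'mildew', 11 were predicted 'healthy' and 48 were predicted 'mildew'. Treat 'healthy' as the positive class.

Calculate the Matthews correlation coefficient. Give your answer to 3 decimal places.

MCC = (TP·TN − FP·FN) / √((TP+FP)(TP+FN)(TN+FP)(TN+FN))
Numerator = 40·48 − 11·22 = 1678
Denominator = √(51·62·59·70) = √13059060 = 3613.7321
MCC = 1678 / 3613.7321 = 0.464

0.464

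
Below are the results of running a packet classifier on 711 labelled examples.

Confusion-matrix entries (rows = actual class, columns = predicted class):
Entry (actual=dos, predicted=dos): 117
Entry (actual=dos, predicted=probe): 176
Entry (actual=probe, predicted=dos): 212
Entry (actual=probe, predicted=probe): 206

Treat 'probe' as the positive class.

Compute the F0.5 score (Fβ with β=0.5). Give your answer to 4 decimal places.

Fβ = (1+β²)·TP / ((1+β²)·TP + β²·FN + FP), with β²=1/4
= 1.25·206 / (1.25·206 + 0.25·212 + 176) = 0.5293

0.5293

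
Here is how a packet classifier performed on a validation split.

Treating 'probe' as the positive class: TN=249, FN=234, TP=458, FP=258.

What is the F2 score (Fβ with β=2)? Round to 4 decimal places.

0.6573

Fβ = (1+β²)·TP / ((1+β²)·TP + β²·FN + FP), with β²=4
= 5·458 / (5·458 + 4·234 + 258) = 0.6573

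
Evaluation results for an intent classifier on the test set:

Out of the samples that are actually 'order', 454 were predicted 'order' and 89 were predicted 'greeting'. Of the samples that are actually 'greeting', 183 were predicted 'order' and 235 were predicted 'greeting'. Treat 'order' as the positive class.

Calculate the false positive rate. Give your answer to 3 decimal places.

0.438

FPR = FP/(FP+TN) = 183/(183+235) = 0.438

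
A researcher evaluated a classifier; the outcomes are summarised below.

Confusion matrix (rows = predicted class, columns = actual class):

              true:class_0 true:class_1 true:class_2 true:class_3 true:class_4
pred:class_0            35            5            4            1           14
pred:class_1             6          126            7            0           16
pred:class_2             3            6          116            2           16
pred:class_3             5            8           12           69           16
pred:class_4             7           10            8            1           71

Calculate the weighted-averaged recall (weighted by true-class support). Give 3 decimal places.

Per-class recall (TP/(TP+FN)):
  class_0: TP=35, FN=6+3+5+7=21 → 35/56 = 0.6250
  class_1: TP=126, FN=5+6+8+10=29 → 126/155 = 0.8129
  class_2: TP=116, FN=4+7+12+8=31 → 116/147 = 0.7891
  class_3: TP=69, FN=1+0+2+1=4 → 69/73 = 0.9452
  class_4: TP=71, FN=14+16+16+16=62 → 71/133 = 0.5338
Weighted-recall = Σ (supportᵢ/N)·recallᵢ with N=564: (56/564)·0.6250 + (155/564)·0.8129 + (147/564)·0.7891 + (73/564)·0.9452 + (133/564)·0.5338 = 0.739

0.739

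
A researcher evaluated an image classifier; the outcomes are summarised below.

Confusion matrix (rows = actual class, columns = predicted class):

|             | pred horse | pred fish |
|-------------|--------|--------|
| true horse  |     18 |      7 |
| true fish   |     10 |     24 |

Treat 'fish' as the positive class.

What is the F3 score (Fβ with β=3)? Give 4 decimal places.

0.7122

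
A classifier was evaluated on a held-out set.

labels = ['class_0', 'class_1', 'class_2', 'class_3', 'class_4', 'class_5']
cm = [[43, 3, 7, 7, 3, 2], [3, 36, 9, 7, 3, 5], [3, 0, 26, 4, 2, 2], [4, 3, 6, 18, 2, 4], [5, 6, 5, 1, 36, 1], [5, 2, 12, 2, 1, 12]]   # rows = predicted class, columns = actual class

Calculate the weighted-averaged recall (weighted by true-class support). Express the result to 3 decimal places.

Per-class recall (TP/(TP+FN)):
  class_0: TP=43, FN=3+3+4+5+5=20 → 43/63 = 0.6825
  class_1: TP=36, FN=3+0+3+6+2=14 → 36/50 = 0.7200
  class_2: TP=26, FN=7+9+6+5+12=39 → 26/65 = 0.4000
  class_3: TP=18, FN=7+7+4+1+2=21 → 18/39 = 0.4615
  class_4: TP=36, FN=3+3+2+2+1=11 → 36/47 = 0.7660
  class_5: TP=12, FN=2+5+2+4+1=14 → 12/26 = 0.4615
Weighted-recall = Σ (supportᵢ/N)·recallᵢ with N=290: (63/290)·0.6825 + (50/290)·0.7200 + (65/290)·0.4000 + (39/290)·0.4615 + (47/290)·0.7660 + (26/290)·0.4615 = 0.590

0.590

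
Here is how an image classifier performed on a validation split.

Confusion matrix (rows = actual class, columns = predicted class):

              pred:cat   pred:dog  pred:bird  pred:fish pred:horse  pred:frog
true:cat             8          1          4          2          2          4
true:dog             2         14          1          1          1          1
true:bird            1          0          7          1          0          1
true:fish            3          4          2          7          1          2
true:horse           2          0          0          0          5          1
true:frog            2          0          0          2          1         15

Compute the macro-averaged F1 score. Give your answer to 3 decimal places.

0.564

Per-class F1 score (2·TP/(2·TP+FP+FN)):
  cat: TP=8, FP=2+1+3+2+2=10, FN=1+4+2+2+4=13 → 16/39 = 0.4103
  dog: TP=14, FP=1+0+4+0+0=5, FN=2+1+1+1+1=6 → 28/39 = 0.7179
  bird: TP=7, FP=4+1+2+0+0=7, FN=1+0+1+0+1=3 → 14/24 = 0.5833
  fish: TP=7, FP=2+1+1+0+2=6, FN=3+4+2+1+2=12 → 14/32 = 0.4375
  horse: TP=5, FP=2+1+0+1+1=5, FN=2+0+0+0+1=3 → 10/18 = 0.5556
  frog: TP=15, FP=4+1+1+2+1=9, FN=2+0+0+2+1=5 → 30/44 = 0.6818
Macro-F1 score = mean = (0.4103 + 0.7179 + 0.5833 + 0.4375 + 0.5556 + 0.6818) / 6 = 0.564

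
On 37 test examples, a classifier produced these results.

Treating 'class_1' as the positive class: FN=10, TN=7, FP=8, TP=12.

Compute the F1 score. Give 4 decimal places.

Precision = TP/(TP+FP) = 12/20 = 0.6000
Recall = TP/(TP+FN) = 12/22 = 0.5455
F1 = 2·TP/(2·TP+FP+FN) = 24/42 = 0.5714

0.5714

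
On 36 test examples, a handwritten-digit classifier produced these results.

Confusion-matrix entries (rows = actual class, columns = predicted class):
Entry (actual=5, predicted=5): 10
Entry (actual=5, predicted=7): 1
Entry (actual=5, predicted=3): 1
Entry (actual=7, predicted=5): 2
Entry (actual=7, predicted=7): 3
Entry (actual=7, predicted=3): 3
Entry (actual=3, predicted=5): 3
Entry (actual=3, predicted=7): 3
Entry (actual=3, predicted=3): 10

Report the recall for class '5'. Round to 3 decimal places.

0.833

One-vs-rest for '5': TP = diagonal; FP = other classes predicted '5'; FN = '5' predicted as other.
recall = TP/(TP+FN).
5: TP=10, FN=1+1=2 → 10/12 = 0.8333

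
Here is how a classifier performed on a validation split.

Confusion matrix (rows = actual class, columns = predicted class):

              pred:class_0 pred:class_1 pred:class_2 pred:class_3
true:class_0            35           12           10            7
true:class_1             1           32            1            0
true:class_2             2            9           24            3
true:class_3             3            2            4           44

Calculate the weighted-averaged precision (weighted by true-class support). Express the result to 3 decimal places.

Per-class precision (TP/(TP+FP)):
  class_0: TP=35, FP=1+2+3=6 → 35/41 = 0.8537
  class_1: TP=32, FP=12+9+2=23 → 32/55 = 0.5818
  class_2: TP=24, FP=10+1+4=15 → 24/39 = 0.6154
  class_3: TP=44, FP=7+0+3=10 → 44/54 = 0.8148
Weighted-precision = Σ (supportᵢ/N)·precisionᵢ with N=189: (64/189)·0.8537 + (34/189)·0.5818 + (38/189)·0.6154 + (53/189)·0.8148 = 0.746

0.746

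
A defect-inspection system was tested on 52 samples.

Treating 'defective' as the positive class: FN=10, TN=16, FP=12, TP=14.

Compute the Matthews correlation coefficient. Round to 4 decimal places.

MCC = (TP·TN − FP·FN) / √((TP+FP)(TP+FN)(TN+FP)(TN+FN))
Numerator = 14·16 − 12·10 = 104
Denominator = √(26·24·28·26) = √454272 = 673.9970
MCC = 104 / 673.9970 = 0.1543

0.1543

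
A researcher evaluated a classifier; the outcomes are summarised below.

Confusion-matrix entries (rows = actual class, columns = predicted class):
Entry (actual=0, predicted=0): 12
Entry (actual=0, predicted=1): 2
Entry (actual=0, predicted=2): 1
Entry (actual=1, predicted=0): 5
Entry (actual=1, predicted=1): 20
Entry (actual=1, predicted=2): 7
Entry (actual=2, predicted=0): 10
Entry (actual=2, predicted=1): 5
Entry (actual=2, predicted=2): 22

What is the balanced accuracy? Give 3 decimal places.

0.673

Balanced accuracy = mean of per-class recall.
  0: recall = 12/15 = 0.8000
  1: recall = 20/32 = 0.6250
  2: recall = 22/37 = 0.5946
Mean = (0.8000 + 0.6250 + 0.5946) / 3 = 0.673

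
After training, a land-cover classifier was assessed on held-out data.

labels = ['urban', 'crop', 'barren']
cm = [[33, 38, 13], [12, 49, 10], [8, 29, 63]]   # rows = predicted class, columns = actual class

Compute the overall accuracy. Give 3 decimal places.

0.569

Accuracy = trace / total = (33+49+63=145) / 255 = 145/255 = 0.569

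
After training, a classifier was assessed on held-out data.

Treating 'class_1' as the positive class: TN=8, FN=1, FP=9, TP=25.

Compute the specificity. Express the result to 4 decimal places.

0.4706

Specificity = TN/(TN+FP) = 8/(8+9) = 0.4706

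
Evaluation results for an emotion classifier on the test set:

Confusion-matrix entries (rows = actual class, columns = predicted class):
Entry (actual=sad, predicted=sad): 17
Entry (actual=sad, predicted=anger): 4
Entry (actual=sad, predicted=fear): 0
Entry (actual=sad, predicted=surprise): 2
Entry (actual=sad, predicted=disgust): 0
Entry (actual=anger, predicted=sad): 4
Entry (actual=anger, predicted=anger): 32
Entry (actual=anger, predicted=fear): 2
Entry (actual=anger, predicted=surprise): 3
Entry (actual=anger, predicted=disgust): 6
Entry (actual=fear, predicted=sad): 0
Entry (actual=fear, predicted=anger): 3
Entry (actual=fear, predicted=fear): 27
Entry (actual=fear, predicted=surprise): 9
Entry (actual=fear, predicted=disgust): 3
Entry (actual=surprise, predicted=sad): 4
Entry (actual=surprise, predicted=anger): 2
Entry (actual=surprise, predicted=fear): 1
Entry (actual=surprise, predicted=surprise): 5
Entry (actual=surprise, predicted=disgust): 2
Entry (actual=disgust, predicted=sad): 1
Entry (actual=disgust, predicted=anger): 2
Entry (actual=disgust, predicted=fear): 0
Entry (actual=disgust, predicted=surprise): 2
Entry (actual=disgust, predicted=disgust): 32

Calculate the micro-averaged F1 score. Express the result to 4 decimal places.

0.6933

Micro-averaging pools counts across classes: ΣTP=113, ΣFP=50, ΣFN=50.
Micro-F1 score = 2·TP/(2·TP+FP+FN) on pooled counts = 0.6933 (equals overall accuracy in single-label multiclass).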